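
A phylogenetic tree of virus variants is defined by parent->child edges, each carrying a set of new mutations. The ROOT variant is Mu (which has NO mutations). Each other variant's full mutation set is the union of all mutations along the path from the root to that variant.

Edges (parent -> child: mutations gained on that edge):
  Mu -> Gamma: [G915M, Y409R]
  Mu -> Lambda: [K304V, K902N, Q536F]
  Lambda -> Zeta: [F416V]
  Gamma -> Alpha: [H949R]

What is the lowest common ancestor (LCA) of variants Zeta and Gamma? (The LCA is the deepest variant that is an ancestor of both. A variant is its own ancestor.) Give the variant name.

Path from root to Zeta: Mu -> Lambda -> Zeta
  ancestors of Zeta: {Mu, Lambda, Zeta}
Path from root to Gamma: Mu -> Gamma
  ancestors of Gamma: {Mu, Gamma}
Common ancestors: {Mu}
Walk up from Gamma: Gamma (not in ancestors of Zeta), Mu (in ancestors of Zeta)
Deepest common ancestor (LCA) = Mu

Answer: Mu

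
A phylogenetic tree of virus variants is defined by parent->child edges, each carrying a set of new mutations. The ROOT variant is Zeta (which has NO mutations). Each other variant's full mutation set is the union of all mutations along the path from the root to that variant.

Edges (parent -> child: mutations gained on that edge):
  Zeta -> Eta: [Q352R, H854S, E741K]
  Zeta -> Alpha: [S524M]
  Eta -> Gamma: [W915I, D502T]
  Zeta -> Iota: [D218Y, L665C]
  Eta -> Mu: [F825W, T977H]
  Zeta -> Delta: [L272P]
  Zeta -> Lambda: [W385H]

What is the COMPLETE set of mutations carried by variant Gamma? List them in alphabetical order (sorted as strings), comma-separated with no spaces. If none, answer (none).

At Zeta: gained [] -> total []
At Eta: gained ['Q352R', 'H854S', 'E741K'] -> total ['E741K', 'H854S', 'Q352R']
At Gamma: gained ['W915I', 'D502T'] -> total ['D502T', 'E741K', 'H854S', 'Q352R', 'W915I']

Answer: D502T,E741K,H854S,Q352R,W915I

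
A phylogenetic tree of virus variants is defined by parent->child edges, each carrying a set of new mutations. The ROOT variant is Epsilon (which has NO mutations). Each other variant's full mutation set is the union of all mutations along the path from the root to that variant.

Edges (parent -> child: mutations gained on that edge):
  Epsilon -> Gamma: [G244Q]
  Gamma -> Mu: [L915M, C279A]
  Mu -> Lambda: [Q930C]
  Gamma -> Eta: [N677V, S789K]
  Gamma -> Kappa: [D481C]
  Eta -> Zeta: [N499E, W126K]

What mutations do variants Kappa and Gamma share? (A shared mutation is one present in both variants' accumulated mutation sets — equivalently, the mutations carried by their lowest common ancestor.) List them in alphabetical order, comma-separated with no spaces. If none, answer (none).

Answer: G244Q

Derivation:
Accumulating mutations along path to Kappa:
  At Epsilon: gained [] -> total []
  At Gamma: gained ['G244Q'] -> total ['G244Q']
  At Kappa: gained ['D481C'] -> total ['D481C', 'G244Q']
Mutations(Kappa) = ['D481C', 'G244Q']
Accumulating mutations along path to Gamma:
  At Epsilon: gained [] -> total []
  At Gamma: gained ['G244Q'] -> total ['G244Q']
Mutations(Gamma) = ['G244Q']
Intersection: ['D481C', 'G244Q'] ∩ ['G244Q'] = ['G244Q']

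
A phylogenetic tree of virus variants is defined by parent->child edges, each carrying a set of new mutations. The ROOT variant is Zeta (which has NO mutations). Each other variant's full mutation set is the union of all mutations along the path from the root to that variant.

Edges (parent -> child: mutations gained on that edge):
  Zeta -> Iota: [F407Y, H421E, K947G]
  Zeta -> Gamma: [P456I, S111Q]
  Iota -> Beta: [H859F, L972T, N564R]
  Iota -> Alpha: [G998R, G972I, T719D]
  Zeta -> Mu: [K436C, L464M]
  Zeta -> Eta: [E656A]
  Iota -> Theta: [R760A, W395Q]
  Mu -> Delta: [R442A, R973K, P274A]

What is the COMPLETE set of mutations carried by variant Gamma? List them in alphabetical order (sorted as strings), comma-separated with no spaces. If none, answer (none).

Answer: P456I,S111Q

Derivation:
At Zeta: gained [] -> total []
At Gamma: gained ['P456I', 'S111Q'] -> total ['P456I', 'S111Q']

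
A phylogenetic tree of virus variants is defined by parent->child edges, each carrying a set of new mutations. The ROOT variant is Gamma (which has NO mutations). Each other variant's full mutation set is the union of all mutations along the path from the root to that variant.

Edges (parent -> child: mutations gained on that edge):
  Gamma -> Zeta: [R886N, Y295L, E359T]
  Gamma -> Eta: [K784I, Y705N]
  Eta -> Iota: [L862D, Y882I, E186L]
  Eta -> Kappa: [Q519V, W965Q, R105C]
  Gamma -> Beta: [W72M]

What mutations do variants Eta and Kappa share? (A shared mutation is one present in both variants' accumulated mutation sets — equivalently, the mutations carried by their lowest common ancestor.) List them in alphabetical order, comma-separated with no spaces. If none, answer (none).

Answer: K784I,Y705N

Derivation:
Accumulating mutations along path to Eta:
  At Gamma: gained [] -> total []
  At Eta: gained ['K784I', 'Y705N'] -> total ['K784I', 'Y705N']
Mutations(Eta) = ['K784I', 'Y705N']
Accumulating mutations along path to Kappa:
  At Gamma: gained [] -> total []
  At Eta: gained ['K784I', 'Y705N'] -> total ['K784I', 'Y705N']
  At Kappa: gained ['Q519V', 'W965Q', 'R105C'] -> total ['K784I', 'Q519V', 'R105C', 'W965Q', 'Y705N']
Mutations(Kappa) = ['K784I', 'Q519V', 'R105C', 'W965Q', 'Y705N']
Intersection: ['K784I', 'Y705N'] ∩ ['K784I', 'Q519V', 'R105C', 'W965Q', 'Y705N'] = ['K784I', 'Y705N']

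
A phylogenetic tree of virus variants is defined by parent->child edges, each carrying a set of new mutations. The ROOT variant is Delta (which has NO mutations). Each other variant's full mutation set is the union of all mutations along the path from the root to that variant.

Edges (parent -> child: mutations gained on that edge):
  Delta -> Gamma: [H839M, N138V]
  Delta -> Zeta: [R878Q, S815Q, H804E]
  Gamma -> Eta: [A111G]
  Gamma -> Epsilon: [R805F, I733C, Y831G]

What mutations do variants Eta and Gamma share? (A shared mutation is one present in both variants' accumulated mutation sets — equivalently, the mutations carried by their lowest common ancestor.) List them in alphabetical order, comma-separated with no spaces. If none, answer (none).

Accumulating mutations along path to Eta:
  At Delta: gained [] -> total []
  At Gamma: gained ['H839M', 'N138V'] -> total ['H839M', 'N138V']
  At Eta: gained ['A111G'] -> total ['A111G', 'H839M', 'N138V']
Mutations(Eta) = ['A111G', 'H839M', 'N138V']
Accumulating mutations along path to Gamma:
  At Delta: gained [] -> total []
  At Gamma: gained ['H839M', 'N138V'] -> total ['H839M', 'N138V']
Mutations(Gamma) = ['H839M', 'N138V']
Intersection: ['A111G', 'H839M', 'N138V'] ∩ ['H839M', 'N138V'] = ['H839M', 'N138V']

Answer: H839M,N138V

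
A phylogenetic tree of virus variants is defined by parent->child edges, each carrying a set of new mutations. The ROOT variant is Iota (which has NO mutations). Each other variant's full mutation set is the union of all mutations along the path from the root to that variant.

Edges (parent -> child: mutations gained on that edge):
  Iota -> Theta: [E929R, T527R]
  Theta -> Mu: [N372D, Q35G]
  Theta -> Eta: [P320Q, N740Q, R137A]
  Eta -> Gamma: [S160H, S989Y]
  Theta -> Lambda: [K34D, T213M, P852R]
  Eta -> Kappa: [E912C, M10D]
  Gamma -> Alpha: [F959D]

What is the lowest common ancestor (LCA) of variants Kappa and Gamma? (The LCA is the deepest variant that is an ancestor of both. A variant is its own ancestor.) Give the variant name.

Answer: Eta

Derivation:
Path from root to Kappa: Iota -> Theta -> Eta -> Kappa
  ancestors of Kappa: {Iota, Theta, Eta, Kappa}
Path from root to Gamma: Iota -> Theta -> Eta -> Gamma
  ancestors of Gamma: {Iota, Theta, Eta, Gamma}
Common ancestors: {Iota, Theta, Eta}
Walk up from Gamma: Gamma (not in ancestors of Kappa), Eta (in ancestors of Kappa), Theta (in ancestors of Kappa), Iota (in ancestors of Kappa)
Deepest common ancestor (LCA) = Eta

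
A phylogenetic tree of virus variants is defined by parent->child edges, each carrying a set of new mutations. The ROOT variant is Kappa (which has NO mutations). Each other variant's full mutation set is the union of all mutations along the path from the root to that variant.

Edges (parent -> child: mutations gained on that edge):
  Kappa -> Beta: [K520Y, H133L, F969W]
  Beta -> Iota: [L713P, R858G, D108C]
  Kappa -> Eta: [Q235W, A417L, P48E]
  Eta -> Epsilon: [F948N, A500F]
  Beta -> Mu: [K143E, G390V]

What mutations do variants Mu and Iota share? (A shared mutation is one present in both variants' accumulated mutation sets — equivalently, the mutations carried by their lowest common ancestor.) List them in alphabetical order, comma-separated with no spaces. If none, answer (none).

Accumulating mutations along path to Mu:
  At Kappa: gained [] -> total []
  At Beta: gained ['K520Y', 'H133L', 'F969W'] -> total ['F969W', 'H133L', 'K520Y']
  At Mu: gained ['K143E', 'G390V'] -> total ['F969W', 'G390V', 'H133L', 'K143E', 'K520Y']
Mutations(Mu) = ['F969W', 'G390V', 'H133L', 'K143E', 'K520Y']
Accumulating mutations along path to Iota:
  At Kappa: gained [] -> total []
  At Beta: gained ['K520Y', 'H133L', 'F969W'] -> total ['F969W', 'H133L', 'K520Y']
  At Iota: gained ['L713P', 'R858G', 'D108C'] -> total ['D108C', 'F969W', 'H133L', 'K520Y', 'L713P', 'R858G']
Mutations(Iota) = ['D108C', 'F969W', 'H133L', 'K520Y', 'L713P', 'R858G']
Intersection: ['F969W', 'G390V', 'H133L', 'K143E', 'K520Y'] ∩ ['D108C', 'F969W', 'H133L', 'K520Y', 'L713P', 'R858G'] = ['F969W', 'H133L', 'K520Y']

Answer: F969W,H133L,K520Y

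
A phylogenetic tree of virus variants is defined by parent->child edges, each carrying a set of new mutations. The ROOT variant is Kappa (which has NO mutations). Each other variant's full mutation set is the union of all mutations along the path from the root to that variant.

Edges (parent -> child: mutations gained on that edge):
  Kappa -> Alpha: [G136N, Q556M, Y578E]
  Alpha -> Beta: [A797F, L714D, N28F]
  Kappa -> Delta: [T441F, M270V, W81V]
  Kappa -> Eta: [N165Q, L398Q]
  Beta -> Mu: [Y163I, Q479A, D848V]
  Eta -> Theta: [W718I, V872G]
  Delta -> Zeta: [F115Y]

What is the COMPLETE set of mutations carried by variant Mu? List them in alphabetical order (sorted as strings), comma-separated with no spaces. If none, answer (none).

At Kappa: gained [] -> total []
At Alpha: gained ['G136N', 'Q556M', 'Y578E'] -> total ['G136N', 'Q556M', 'Y578E']
At Beta: gained ['A797F', 'L714D', 'N28F'] -> total ['A797F', 'G136N', 'L714D', 'N28F', 'Q556M', 'Y578E']
At Mu: gained ['Y163I', 'Q479A', 'D848V'] -> total ['A797F', 'D848V', 'G136N', 'L714D', 'N28F', 'Q479A', 'Q556M', 'Y163I', 'Y578E']

Answer: A797F,D848V,G136N,L714D,N28F,Q479A,Q556M,Y163I,Y578E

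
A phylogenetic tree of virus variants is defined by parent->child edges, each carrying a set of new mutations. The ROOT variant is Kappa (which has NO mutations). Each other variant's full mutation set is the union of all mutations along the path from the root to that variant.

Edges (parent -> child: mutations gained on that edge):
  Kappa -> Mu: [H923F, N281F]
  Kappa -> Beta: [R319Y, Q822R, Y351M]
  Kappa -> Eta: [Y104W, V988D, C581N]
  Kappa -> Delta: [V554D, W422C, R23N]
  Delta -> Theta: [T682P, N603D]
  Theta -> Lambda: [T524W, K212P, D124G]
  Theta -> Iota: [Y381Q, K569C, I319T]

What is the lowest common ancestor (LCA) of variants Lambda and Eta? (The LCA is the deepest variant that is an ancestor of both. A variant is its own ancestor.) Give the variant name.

Path from root to Lambda: Kappa -> Delta -> Theta -> Lambda
  ancestors of Lambda: {Kappa, Delta, Theta, Lambda}
Path from root to Eta: Kappa -> Eta
  ancestors of Eta: {Kappa, Eta}
Common ancestors: {Kappa}
Walk up from Eta: Eta (not in ancestors of Lambda), Kappa (in ancestors of Lambda)
Deepest common ancestor (LCA) = Kappa

Answer: Kappa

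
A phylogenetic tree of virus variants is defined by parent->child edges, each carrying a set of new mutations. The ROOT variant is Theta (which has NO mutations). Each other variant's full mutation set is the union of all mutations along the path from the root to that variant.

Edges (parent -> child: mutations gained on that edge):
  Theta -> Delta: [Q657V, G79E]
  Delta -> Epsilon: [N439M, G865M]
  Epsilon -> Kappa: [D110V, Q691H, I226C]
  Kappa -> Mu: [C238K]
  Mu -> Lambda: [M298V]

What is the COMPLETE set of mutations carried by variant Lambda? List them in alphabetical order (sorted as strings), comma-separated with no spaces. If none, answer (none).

Answer: C238K,D110V,G79E,G865M,I226C,M298V,N439M,Q657V,Q691H

Derivation:
At Theta: gained [] -> total []
At Delta: gained ['Q657V', 'G79E'] -> total ['G79E', 'Q657V']
At Epsilon: gained ['N439M', 'G865M'] -> total ['G79E', 'G865M', 'N439M', 'Q657V']
At Kappa: gained ['D110V', 'Q691H', 'I226C'] -> total ['D110V', 'G79E', 'G865M', 'I226C', 'N439M', 'Q657V', 'Q691H']
At Mu: gained ['C238K'] -> total ['C238K', 'D110V', 'G79E', 'G865M', 'I226C', 'N439M', 'Q657V', 'Q691H']
At Lambda: gained ['M298V'] -> total ['C238K', 'D110V', 'G79E', 'G865M', 'I226C', 'M298V', 'N439M', 'Q657V', 'Q691H']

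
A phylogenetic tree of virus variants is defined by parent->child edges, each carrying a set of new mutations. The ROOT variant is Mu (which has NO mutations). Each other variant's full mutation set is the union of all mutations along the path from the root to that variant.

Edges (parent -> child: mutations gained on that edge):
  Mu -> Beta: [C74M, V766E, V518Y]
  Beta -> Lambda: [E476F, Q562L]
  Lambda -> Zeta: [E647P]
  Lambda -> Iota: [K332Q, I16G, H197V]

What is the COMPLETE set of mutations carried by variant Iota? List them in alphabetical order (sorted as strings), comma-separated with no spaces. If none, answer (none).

Answer: C74M,E476F,H197V,I16G,K332Q,Q562L,V518Y,V766E

Derivation:
At Mu: gained [] -> total []
At Beta: gained ['C74M', 'V766E', 'V518Y'] -> total ['C74M', 'V518Y', 'V766E']
At Lambda: gained ['E476F', 'Q562L'] -> total ['C74M', 'E476F', 'Q562L', 'V518Y', 'V766E']
At Iota: gained ['K332Q', 'I16G', 'H197V'] -> total ['C74M', 'E476F', 'H197V', 'I16G', 'K332Q', 'Q562L', 'V518Y', 'V766E']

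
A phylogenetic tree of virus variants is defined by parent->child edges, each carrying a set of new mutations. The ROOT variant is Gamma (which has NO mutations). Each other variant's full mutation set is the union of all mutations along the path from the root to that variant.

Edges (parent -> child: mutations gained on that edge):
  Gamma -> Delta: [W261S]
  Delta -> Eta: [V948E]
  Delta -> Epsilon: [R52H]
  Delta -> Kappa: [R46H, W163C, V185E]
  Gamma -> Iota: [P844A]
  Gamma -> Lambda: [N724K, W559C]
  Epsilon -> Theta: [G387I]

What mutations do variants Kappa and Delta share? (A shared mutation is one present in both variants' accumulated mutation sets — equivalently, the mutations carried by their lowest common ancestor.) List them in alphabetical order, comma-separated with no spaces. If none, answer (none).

Answer: W261S

Derivation:
Accumulating mutations along path to Kappa:
  At Gamma: gained [] -> total []
  At Delta: gained ['W261S'] -> total ['W261S']
  At Kappa: gained ['R46H', 'W163C', 'V185E'] -> total ['R46H', 'V185E', 'W163C', 'W261S']
Mutations(Kappa) = ['R46H', 'V185E', 'W163C', 'W261S']
Accumulating mutations along path to Delta:
  At Gamma: gained [] -> total []
  At Delta: gained ['W261S'] -> total ['W261S']
Mutations(Delta) = ['W261S']
Intersection: ['R46H', 'V185E', 'W163C', 'W261S'] ∩ ['W261S'] = ['W261S']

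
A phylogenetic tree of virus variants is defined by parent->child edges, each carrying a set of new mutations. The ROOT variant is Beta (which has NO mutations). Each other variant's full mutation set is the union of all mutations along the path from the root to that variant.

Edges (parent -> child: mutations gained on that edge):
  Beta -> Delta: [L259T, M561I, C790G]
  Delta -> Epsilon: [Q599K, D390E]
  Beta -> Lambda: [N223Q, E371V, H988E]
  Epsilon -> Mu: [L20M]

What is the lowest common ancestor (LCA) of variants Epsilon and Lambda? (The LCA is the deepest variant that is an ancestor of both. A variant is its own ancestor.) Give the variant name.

Path from root to Epsilon: Beta -> Delta -> Epsilon
  ancestors of Epsilon: {Beta, Delta, Epsilon}
Path from root to Lambda: Beta -> Lambda
  ancestors of Lambda: {Beta, Lambda}
Common ancestors: {Beta}
Walk up from Lambda: Lambda (not in ancestors of Epsilon), Beta (in ancestors of Epsilon)
Deepest common ancestor (LCA) = Beta

Answer: Beta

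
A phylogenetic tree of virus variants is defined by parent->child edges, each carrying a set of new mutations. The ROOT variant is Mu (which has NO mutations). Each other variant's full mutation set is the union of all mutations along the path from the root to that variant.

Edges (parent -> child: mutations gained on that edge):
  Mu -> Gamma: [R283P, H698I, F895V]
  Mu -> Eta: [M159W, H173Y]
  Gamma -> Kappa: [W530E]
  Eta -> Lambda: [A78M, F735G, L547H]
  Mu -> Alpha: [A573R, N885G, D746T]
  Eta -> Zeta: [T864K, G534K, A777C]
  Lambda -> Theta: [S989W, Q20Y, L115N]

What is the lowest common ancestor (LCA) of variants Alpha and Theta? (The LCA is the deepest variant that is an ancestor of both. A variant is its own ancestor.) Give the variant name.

Answer: Mu

Derivation:
Path from root to Alpha: Mu -> Alpha
  ancestors of Alpha: {Mu, Alpha}
Path from root to Theta: Mu -> Eta -> Lambda -> Theta
  ancestors of Theta: {Mu, Eta, Lambda, Theta}
Common ancestors: {Mu}
Walk up from Theta: Theta (not in ancestors of Alpha), Lambda (not in ancestors of Alpha), Eta (not in ancestors of Alpha), Mu (in ancestors of Alpha)
Deepest common ancestor (LCA) = Mu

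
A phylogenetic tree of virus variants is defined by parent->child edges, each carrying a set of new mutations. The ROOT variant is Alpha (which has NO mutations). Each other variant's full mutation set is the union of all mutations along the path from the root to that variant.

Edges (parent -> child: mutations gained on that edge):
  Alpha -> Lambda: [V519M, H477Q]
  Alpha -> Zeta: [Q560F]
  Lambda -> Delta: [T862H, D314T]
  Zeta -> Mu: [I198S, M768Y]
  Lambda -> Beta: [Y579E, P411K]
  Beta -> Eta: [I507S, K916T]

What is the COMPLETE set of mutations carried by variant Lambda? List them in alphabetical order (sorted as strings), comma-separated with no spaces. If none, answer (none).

At Alpha: gained [] -> total []
At Lambda: gained ['V519M', 'H477Q'] -> total ['H477Q', 'V519M']

Answer: H477Q,V519M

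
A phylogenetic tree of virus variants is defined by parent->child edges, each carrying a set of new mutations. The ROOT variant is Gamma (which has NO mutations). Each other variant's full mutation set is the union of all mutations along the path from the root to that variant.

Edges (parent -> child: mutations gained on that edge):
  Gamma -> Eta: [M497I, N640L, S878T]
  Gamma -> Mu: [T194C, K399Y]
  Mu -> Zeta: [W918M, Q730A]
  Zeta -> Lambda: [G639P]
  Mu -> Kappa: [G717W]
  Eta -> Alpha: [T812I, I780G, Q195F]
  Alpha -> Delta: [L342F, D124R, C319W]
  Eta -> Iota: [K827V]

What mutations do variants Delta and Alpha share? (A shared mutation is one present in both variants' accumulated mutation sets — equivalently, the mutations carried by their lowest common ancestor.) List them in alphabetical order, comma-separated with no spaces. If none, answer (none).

Accumulating mutations along path to Delta:
  At Gamma: gained [] -> total []
  At Eta: gained ['M497I', 'N640L', 'S878T'] -> total ['M497I', 'N640L', 'S878T']
  At Alpha: gained ['T812I', 'I780G', 'Q195F'] -> total ['I780G', 'M497I', 'N640L', 'Q195F', 'S878T', 'T812I']
  At Delta: gained ['L342F', 'D124R', 'C319W'] -> total ['C319W', 'D124R', 'I780G', 'L342F', 'M497I', 'N640L', 'Q195F', 'S878T', 'T812I']
Mutations(Delta) = ['C319W', 'D124R', 'I780G', 'L342F', 'M497I', 'N640L', 'Q195F', 'S878T', 'T812I']
Accumulating mutations along path to Alpha:
  At Gamma: gained [] -> total []
  At Eta: gained ['M497I', 'N640L', 'S878T'] -> total ['M497I', 'N640L', 'S878T']
  At Alpha: gained ['T812I', 'I780G', 'Q195F'] -> total ['I780G', 'M497I', 'N640L', 'Q195F', 'S878T', 'T812I']
Mutations(Alpha) = ['I780G', 'M497I', 'N640L', 'Q195F', 'S878T', 'T812I']
Intersection: ['C319W', 'D124R', 'I780G', 'L342F', 'M497I', 'N640L', 'Q195F', 'S878T', 'T812I'] ∩ ['I780G', 'M497I', 'N640L', 'Q195F', 'S878T', 'T812I'] = ['I780G', 'M497I', 'N640L', 'Q195F', 'S878T', 'T812I']

Answer: I780G,M497I,N640L,Q195F,S878T,T812I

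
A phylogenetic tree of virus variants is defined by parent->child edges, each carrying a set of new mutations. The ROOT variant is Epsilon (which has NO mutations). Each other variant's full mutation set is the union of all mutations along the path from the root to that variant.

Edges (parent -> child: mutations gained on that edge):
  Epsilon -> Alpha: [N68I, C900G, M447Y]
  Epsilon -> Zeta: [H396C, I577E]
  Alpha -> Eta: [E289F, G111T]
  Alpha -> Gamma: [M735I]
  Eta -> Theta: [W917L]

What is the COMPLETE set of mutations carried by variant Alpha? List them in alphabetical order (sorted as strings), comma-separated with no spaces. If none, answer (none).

At Epsilon: gained [] -> total []
At Alpha: gained ['N68I', 'C900G', 'M447Y'] -> total ['C900G', 'M447Y', 'N68I']

Answer: C900G,M447Y,N68I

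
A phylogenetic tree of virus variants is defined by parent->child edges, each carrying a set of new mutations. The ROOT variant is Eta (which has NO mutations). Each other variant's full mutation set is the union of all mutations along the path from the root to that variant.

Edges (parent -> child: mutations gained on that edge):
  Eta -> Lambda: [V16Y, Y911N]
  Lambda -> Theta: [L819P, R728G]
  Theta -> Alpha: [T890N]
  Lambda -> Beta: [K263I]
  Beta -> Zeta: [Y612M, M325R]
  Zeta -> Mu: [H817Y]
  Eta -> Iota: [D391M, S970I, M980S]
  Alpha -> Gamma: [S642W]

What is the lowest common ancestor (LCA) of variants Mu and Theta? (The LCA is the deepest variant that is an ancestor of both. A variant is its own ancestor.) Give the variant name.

Answer: Lambda

Derivation:
Path from root to Mu: Eta -> Lambda -> Beta -> Zeta -> Mu
  ancestors of Mu: {Eta, Lambda, Beta, Zeta, Mu}
Path from root to Theta: Eta -> Lambda -> Theta
  ancestors of Theta: {Eta, Lambda, Theta}
Common ancestors: {Eta, Lambda}
Walk up from Theta: Theta (not in ancestors of Mu), Lambda (in ancestors of Mu), Eta (in ancestors of Mu)
Deepest common ancestor (LCA) = Lambda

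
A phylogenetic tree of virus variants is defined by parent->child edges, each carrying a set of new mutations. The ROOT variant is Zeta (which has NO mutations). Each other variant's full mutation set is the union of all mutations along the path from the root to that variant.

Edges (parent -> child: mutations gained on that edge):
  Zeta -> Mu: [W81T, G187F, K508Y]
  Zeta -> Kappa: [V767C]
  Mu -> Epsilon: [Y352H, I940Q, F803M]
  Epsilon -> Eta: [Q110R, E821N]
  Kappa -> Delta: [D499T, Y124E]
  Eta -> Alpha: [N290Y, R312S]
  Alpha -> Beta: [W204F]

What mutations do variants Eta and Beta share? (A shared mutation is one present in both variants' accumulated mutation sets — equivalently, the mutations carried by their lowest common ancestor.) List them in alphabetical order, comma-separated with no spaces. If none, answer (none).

Answer: E821N,F803M,G187F,I940Q,K508Y,Q110R,W81T,Y352H

Derivation:
Accumulating mutations along path to Eta:
  At Zeta: gained [] -> total []
  At Mu: gained ['W81T', 'G187F', 'K508Y'] -> total ['G187F', 'K508Y', 'W81T']
  At Epsilon: gained ['Y352H', 'I940Q', 'F803M'] -> total ['F803M', 'G187F', 'I940Q', 'K508Y', 'W81T', 'Y352H']
  At Eta: gained ['Q110R', 'E821N'] -> total ['E821N', 'F803M', 'G187F', 'I940Q', 'K508Y', 'Q110R', 'W81T', 'Y352H']
Mutations(Eta) = ['E821N', 'F803M', 'G187F', 'I940Q', 'K508Y', 'Q110R', 'W81T', 'Y352H']
Accumulating mutations along path to Beta:
  At Zeta: gained [] -> total []
  At Mu: gained ['W81T', 'G187F', 'K508Y'] -> total ['G187F', 'K508Y', 'W81T']
  At Epsilon: gained ['Y352H', 'I940Q', 'F803M'] -> total ['F803M', 'G187F', 'I940Q', 'K508Y', 'W81T', 'Y352H']
  At Eta: gained ['Q110R', 'E821N'] -> total ['E821N', 'F803M', 'G187F', 'I940Q', 'K508Y', 'Q110R', 'W81T', 'Y352H']
  At Alpha: gained ['N290Y', 'R312S'] -> total ['E821N', 'F803M', 'G187F', 'I940Q', 'K508Y', 'N290Y', 'Q110R', 'R312S', 'W81T', 'Y352H']
  At Beta: gained ['W204F'] -> total ['E821N', 'F803M', 'G187F', 'I940Q', 'K508Y', 'N290Y', 'Q110R', 'R312S', 'W204F', 'W81T', 'Y352H']
Mutations(Beta) = ['E821N', 'F803M', 'G187F', 'I940Q', 'K508Y', 'N290Y', 'Q110R', 'R312S', 'W204F', 'W81T', 'Y352H']
Intersection: ['E821N', 'F803M', 'G187F', 'I940Q', 'K508Y', 'Q110R', 'W81T', 'Y352H'] ∩ ['E821N', 'F803M', 'G187F', 'I940Q', 'K508Y', 'N290Y', 'Q110R', 'R312S', 'W204F', 'W81T', 'Y352H'] = ['E821N', 'F803M', 'G187F', 'I940Q', 'K508Y', 'Q110R', 'W81T', 'Y352H']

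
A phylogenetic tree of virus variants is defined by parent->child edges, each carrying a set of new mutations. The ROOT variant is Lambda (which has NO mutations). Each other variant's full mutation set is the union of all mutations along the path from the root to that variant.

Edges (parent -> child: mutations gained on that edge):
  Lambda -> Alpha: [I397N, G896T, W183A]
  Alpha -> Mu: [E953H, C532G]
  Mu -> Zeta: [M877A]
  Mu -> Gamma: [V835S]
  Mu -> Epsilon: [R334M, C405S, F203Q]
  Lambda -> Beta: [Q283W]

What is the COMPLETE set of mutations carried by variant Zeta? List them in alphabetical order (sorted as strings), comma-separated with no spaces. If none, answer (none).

At Lambda: gained [] -> total []
At Alpha: gained ['I397N', 'G896T', 'W183A'] -> total ['G896T', 'I397N', 'W183A']
At Mu: gained ['E953H', 'C532G'] -> total ['C532G', 'E953H', 'G896T', 'I397N', 'W183A']
At Zeta: gained ['M877A'] -> total ['C532G', 'E953H', 'G896T', 'I397N', 'M877A', 'W183A']

Answer: C532G,E953H,G896T,I397N,M877A,W183A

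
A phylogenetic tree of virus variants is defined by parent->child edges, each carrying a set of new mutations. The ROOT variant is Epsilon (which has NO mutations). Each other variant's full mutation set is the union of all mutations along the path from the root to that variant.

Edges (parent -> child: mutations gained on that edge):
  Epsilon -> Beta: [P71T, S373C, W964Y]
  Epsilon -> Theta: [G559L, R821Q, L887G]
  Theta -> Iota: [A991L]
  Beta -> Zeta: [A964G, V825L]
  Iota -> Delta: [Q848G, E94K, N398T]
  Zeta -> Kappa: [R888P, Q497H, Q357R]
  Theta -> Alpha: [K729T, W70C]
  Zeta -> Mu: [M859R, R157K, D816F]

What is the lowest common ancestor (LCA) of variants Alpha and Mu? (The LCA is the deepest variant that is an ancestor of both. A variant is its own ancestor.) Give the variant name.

Path from root to Alpha: Epsilon -> Theta -> Alpha
  ancestors of Alpha: {Epsilon, Theta, Alpha}
Path from root to Mu: Epsilon -> Beta -> Zeta -> Mu
  ancestors of Mu: {Epsilon, Beta, Zeta, Mu}
Common ancestors: {Epsilon}
Walk up from Mu: Mu (not in ancestors of Alpha), Zeta (not in ancestors of Alpha), Beta (not in ancestors of Alpha), Epsilon (in ancestors of Alpha)
Deepest common ancestor (LCA) = Epsilon

Answer: Epsilon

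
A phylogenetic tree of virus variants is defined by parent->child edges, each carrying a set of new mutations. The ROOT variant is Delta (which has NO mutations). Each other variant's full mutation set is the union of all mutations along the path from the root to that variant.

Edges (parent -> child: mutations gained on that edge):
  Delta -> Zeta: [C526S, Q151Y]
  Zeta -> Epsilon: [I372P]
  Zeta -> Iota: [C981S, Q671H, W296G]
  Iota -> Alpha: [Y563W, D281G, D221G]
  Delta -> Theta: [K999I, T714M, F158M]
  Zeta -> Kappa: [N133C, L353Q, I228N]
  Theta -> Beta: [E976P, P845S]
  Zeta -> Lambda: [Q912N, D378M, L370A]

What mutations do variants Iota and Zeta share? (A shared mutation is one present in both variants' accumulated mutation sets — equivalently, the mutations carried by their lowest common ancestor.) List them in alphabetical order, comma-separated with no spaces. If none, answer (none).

Answer: C526S,Q151Y

Derivation:
Accumulating mutations along path to Iota:
  At Delta: gained [] -> total []
  At Zeta: gained ['C526S', 'Q151Y'] -> total ['C526S', 'Q151Y']
  At Iota: gained ['C981S', 'Q671H', 'W296G'] -> total ['C526S', 'C981S', 'Q151Y', 'Q671H', 'W296G']
Mutations(Iota) = ['C526S', 'C981S', 'Q151Y', 'Q671H', 'W296G']
Accumulating mutations along path to Zeta:
  At Delta: gained [] -> total []
  At Zeta: gained ['C526S', 'Q151Y'] -> total ['C526S', 'Q151Y']
Mutations(Zeta) = ['C526S', 'Q151Y']
Intersection: ['C526S', 'C981S', 'Q151Y', 'Q671H', 'W296G'] ∩ ['C526S', 'Q151Y'] = ['C526S', 'Q151Y']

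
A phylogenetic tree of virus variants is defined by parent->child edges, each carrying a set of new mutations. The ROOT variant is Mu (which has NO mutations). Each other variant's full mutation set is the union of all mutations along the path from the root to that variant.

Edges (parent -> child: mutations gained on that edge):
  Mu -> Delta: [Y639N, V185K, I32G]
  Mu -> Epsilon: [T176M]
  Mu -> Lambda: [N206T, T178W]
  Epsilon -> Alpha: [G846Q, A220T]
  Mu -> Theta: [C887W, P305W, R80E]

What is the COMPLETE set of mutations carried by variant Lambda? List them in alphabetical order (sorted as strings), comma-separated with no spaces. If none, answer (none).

At Mu: gained [] -> total []
At Lambda: gained ['N206T', 'T178W'] -> total ['N206T', 'T178W']

Answer: N206T,T178W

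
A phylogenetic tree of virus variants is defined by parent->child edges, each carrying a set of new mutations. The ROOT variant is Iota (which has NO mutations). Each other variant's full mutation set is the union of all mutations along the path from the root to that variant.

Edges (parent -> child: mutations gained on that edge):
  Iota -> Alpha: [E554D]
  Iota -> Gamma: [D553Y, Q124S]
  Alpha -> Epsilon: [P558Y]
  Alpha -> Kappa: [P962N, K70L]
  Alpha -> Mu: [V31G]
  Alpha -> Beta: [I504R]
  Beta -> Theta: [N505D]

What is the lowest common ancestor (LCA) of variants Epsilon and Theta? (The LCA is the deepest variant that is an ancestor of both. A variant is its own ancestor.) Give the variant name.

Path from root to Epsilon: Iota -> Alpha -> Epsilon
  ancestors of Epsilon: {Iota, Alpha, Epsilon}
Path from root to Theta: Iota -> Alpha -> Beta -> Theta
  ancestors of Theta: {Iota, Alpha, Beta, Theta}
Common ancestors: {Iota, Alpha}
Walk up from Theta: Theta (not in ancestors of Epsilon), Beta (not in ancestors of Epsilon), Alpha (in ancestors of Epsilon), Iota (in ancestors of Epsilon)
Deepest common ancestor (LCA) = Alpha

Answer: Alpha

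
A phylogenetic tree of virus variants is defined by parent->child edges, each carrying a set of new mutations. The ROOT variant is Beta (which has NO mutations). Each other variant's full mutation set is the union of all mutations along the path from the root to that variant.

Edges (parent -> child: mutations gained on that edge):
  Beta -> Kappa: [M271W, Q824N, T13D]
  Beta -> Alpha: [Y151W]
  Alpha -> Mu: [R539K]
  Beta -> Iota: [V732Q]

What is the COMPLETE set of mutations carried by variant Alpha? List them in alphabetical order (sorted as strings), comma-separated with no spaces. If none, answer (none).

At Beta: gained [] -> total []
At Alpha: gained ['Y151W'] -> total ['Y151W']

Answer: Y151W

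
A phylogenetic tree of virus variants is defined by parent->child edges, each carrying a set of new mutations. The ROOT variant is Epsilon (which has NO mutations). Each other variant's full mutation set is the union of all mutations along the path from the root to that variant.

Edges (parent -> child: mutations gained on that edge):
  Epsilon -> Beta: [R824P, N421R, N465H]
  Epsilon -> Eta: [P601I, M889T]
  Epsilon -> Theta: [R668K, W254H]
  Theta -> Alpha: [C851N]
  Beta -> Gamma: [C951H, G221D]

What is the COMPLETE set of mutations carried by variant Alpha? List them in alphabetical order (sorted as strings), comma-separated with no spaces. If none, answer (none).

At Epsilon: gained [] -> total []
At Theta: gained ['R668K', 'W254H'] -> total ['R668K', 'W254H']
At Alpha: gained ['C851N'] -> total ['C851N', 'R668K', 'W254H']

Answer: C851N,R668K,W254H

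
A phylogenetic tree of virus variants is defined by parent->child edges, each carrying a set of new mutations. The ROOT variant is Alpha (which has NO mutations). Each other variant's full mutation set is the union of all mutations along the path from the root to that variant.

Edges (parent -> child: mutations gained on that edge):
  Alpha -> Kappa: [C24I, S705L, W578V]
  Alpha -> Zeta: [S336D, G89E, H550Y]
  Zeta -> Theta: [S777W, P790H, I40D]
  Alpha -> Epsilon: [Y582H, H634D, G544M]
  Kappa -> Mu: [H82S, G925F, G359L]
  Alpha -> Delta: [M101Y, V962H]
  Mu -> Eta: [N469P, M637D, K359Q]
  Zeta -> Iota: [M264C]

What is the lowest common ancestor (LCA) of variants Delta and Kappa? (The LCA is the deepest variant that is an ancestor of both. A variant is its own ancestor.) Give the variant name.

Path from root to Delta: Alpha -> Delta
  ancestors of Delta: {Alpha, Delta}
Path from root to Kappa: Alpha -> Kappa
  ancestors of Kappa: {Alpha, Kappa}
Common ancestors: {Alpha}
Walk up from Kappa: Kappa (not in ancestors of Delta), Alpha (in ancestors of Delta)
Deepest common ancestor (LCA) = Alpha

Answer: Alpha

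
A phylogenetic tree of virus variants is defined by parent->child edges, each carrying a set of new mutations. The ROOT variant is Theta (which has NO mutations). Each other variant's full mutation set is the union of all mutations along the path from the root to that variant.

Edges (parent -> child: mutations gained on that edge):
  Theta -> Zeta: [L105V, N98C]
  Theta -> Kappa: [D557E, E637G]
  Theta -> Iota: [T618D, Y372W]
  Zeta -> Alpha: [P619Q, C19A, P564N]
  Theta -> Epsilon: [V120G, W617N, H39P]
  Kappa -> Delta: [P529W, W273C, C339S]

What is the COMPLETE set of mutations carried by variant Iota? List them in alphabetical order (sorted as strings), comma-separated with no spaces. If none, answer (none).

At Theta: gained [] -> total []
At Iota: gained ['T618D', 'Y372W'] -> total ['T618D', 'Y372W']

Answer: T618D,Y372W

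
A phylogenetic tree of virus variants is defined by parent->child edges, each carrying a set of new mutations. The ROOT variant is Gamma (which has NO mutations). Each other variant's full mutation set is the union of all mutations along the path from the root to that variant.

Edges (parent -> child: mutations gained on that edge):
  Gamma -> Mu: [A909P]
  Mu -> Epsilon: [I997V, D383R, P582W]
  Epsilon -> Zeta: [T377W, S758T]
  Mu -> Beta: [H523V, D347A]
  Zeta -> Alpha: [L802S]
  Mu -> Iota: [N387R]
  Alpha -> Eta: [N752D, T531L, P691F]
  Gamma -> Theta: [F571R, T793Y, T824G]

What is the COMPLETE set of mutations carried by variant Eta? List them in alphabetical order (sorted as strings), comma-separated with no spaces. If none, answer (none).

At Gamma: gained [] -> total []
At Mu: gained ['A909P'] -> total ['A909P']
At Epsilon: gained ['I997V', 'D383R', 'P582W'] -> total ['A909P', 'D383R', 'I997V', 'P582W']
At Zeta: gained ['T377W', 'S758T'] -> total ['A909P', 'D383R', 'I997V', 'P582W', 'S758T', 'T377W']
At Alpha: gained ['L802S'] -> total ['A909P', 'D383R', 'I997V', 'L802S', 'P582W', 'S758T', 'T377W']
At Eta: gained ['N752D', 'T531L', 'P691F'] -> total ['A909P', 'D383R', 'I997V', 'L802S', 'N752D', 'P582W', 'P691F', 'S758T', 'T377W', 'T531L']

Answer: A909P,D383R,I997V,L802S,N752D,P582W,P691F,S758T,T377W,T531L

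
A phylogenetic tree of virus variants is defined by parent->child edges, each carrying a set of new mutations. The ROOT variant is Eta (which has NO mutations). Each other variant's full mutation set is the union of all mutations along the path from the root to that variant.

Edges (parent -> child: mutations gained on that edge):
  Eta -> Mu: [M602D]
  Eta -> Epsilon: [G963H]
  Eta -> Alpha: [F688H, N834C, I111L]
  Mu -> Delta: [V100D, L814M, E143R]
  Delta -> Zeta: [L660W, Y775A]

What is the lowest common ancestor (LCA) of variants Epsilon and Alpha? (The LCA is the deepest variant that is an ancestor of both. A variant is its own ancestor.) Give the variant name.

Path from root to Epsilon: Eta -> Epsilon
  ancestors of Epsilon: {Eta, Epsilon}
Path from root to Alpha: Eta -> Alpha
  ancestors of Alpha: {Eta, Alpha}
Common ancestors: {Eta}
Walk up from Alpha: Alpha (not in ancestors of Epsilon), Eta (in ancestors of Epsilon)
Deepest common ancestor (LCA) = Eta

Answer: Eta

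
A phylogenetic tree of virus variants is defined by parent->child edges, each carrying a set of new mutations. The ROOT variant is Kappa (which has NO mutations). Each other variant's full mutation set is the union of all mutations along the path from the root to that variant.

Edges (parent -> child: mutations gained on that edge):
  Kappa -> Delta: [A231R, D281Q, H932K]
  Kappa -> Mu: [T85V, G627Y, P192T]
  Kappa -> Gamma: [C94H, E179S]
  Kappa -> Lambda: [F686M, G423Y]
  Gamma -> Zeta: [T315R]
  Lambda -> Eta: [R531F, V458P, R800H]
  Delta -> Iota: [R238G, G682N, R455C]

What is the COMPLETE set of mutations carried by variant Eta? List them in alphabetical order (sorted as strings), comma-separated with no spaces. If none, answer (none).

Answer: F686M,G423Y,R531F,R800H,V458P

Derivation:
At Kappa: gained [] -> total []
At Lambda: gained ['F686M', 'G423Y'] -> total ['F686M', 'G423Y']
At Eta: gained ['R531F', 'V458P', 'R800H'] -> total ['F686M', 'G423Y', 'R531F', 'R800H', 'V458P']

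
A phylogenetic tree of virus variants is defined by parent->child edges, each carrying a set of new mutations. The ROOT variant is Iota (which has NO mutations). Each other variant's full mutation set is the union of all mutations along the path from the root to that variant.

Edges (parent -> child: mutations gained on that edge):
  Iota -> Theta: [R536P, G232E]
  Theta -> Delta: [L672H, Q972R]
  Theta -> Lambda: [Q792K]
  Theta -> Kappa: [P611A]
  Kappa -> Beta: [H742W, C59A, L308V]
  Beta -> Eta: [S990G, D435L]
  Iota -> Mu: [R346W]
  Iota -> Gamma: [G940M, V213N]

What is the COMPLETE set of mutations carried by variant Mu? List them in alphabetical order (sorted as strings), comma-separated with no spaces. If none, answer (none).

Answer: R346W

Derivation:
At Iota: gained [] -> total []
At Mu: gained ['R346W'] -> total ['R346W']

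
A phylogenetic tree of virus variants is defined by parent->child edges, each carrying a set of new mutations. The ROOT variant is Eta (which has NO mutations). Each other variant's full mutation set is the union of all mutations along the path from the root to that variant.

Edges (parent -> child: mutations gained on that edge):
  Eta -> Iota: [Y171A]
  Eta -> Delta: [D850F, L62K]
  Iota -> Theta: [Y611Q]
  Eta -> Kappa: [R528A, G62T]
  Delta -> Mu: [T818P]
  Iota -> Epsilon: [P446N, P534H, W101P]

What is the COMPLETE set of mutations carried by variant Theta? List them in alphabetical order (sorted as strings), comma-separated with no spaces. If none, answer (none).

Answer: Y171A,Y611Q

Derivation:
At Eta: gained [] -> total []
At Iota: gained ['Y171A'] -> total ['Y171A']
At Theta: gained ['Y611Q'] -> total ['Y171A', 'Y611Q']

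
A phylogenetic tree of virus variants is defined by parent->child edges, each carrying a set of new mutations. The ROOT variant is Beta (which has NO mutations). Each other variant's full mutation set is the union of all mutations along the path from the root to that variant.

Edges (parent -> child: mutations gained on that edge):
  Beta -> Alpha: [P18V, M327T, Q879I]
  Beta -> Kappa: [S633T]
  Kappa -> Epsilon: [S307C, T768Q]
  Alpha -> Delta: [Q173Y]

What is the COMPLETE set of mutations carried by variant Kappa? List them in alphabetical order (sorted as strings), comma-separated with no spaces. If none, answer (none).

Answer: S633T

Derivation:
At Beta: gained [] -> total []
At Kappa: gained ['S633T'] -> total ['S633T']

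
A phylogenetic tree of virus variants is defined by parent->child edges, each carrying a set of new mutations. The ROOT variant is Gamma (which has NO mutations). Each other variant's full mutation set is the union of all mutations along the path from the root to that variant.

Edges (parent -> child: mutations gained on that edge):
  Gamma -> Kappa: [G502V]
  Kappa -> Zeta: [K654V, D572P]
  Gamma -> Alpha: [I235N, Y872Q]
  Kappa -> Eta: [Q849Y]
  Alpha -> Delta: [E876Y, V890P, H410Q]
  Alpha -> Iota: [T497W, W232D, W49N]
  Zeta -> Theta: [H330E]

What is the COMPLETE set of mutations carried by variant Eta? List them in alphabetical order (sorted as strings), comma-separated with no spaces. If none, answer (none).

At Gamma: gained [] -> total []
At Kappa: gained ['G502V'] -> total ['G502V']
At Eta: gained ['Q849Y'] -> total ['G502V', 'Q849Y']

Answer: G502V,Q849Y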